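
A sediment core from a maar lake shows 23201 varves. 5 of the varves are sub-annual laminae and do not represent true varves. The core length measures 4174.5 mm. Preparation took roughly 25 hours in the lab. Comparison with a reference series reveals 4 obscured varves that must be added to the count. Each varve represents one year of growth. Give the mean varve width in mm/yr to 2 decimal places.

0.18 mm/yr

True varve count = 23201 − 5 + 4 = 23200.
Mean rate = 4174.5 mm / 23200 years ≈ 0.18 mm/yr.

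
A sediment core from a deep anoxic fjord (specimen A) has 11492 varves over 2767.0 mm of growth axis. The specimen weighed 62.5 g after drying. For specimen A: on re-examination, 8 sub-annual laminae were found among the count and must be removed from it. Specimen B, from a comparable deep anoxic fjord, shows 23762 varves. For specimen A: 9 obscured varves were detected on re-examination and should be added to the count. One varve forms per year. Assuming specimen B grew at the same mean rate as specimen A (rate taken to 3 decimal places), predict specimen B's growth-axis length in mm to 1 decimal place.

Specimen A: true varve count = 11492 − 8 + 9 = 11493.
A: Extension rate ≈ 2767.0 / 11493 = 0.241 mm/yr.
Length of B = 0.241 × 23762 = 5726.6 mm.

5726.6 mm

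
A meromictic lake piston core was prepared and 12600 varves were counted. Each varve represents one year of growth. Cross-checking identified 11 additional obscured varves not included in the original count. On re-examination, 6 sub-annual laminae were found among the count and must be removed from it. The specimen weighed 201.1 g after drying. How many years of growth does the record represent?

12605 yr

After corrections the count is 12600 − 6 + 11 = 12605 varves.
At one varve per year, that is 12605 years.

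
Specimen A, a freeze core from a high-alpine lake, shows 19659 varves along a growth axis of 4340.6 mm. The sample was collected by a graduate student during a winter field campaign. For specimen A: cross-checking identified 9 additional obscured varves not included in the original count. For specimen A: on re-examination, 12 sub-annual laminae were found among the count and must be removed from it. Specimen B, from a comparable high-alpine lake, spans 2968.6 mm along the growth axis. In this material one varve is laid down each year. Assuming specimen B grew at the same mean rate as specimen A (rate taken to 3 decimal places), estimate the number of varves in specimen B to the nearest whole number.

13433 varves

Specimen A: adjusted count: 19659 − 12 + 9 = 19656 varves.
A: 4340.6 mm over 19656 years gives 4340.6 / 19656 ≈ 0.221 mm/yr.
For B, 2968.6 / 0.221 = 13432.58 years ≈ 13433 varves.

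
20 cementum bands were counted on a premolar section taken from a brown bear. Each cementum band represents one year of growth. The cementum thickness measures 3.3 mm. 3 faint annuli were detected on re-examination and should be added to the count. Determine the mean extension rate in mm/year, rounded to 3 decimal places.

0.143 mm/year

After corrections the count is 20 + 3 = 23 cementum bands.
Mean rate = 3.3 mm / 23 years ≈ 0.143 mm/year.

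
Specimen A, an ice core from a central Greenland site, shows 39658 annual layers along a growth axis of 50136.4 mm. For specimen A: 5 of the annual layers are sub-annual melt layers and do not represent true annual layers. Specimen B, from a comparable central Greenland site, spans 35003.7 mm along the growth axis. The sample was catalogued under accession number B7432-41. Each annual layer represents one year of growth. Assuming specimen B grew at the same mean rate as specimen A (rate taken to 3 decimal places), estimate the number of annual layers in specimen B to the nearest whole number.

27693 annual layers

Specimen A: adjusted count: 39658 − 5 = 39653 annual layers.
A: 50136.4 mm over 39653 years gives 50136.4 / 39653 ≈ 1.264 mm/yr.
Specimen B: 35003.7 mm / 1.264 mm per year = 27692.80 years ≈ 27693 annual layers.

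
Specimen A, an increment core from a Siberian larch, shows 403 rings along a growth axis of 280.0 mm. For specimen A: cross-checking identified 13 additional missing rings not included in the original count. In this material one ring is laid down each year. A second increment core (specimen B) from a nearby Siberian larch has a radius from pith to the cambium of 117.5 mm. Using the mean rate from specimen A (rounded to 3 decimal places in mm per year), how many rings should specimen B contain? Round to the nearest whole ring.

175 rings

Specimen A: true ring count = 403 + 13 = 416.
A: 280.0 mm over 416 years gives 280.0 / 416 ≈ 0.673 mm/year.
For B, 117.5 / 0.673 = 174.59 years ≈ 175 rings.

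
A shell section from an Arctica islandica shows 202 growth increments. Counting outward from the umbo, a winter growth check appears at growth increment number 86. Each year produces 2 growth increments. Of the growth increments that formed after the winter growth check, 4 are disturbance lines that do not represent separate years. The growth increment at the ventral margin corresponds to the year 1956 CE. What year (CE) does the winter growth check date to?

1900 CE

202 − 86 = 116 growth increments lie beyond the winter growth check toward the ventral margin.
Excluding 4 false growth increments: 116 − 4 = 112.
112 growth increments at 2 per year is 112 / 2 = 56 years.
The growth increment at the ventral margin is 1956 CE, so the winter growth check dates to 1956 − 56 = 1900 CE.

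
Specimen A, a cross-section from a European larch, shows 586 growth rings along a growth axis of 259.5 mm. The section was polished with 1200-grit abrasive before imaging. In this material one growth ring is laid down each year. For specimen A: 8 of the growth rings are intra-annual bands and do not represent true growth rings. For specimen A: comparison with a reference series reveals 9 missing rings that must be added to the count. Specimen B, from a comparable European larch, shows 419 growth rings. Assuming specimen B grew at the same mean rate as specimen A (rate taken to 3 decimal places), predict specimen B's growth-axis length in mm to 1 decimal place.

185.2 mm

Specimen A: true growth ring count = 586 − 8 + 9 = 587.
A: Mean rate = 259.5 mm / 587 years ≈ 0.442 mm/yr.
Length of B = 0.442 × 419 = 185.2 mm.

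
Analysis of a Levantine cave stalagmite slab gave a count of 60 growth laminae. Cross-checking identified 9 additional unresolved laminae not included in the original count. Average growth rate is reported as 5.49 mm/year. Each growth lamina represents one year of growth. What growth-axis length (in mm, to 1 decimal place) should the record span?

378.8 mm

Correcting the raw count gives 60 + 9 = 69 true growth laminae.
Length ≈ 5.49 × 69 = 378.8 mm.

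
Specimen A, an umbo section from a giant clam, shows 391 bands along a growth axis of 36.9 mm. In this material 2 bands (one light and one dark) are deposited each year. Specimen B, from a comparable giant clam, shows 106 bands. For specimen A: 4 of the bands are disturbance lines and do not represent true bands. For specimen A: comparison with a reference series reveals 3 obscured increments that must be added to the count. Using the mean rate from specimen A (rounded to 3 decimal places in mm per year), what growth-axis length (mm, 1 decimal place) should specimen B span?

10.0 mm

Specimen A: correcting the raw count gives 391 − 4 + 3 = 390 true bands.
Specimen A: with 2 bands per year, 390 / 2 = 195 years.
A: 36.9 mm over 195 years gives 36.9 / 195 ≈ 0.189 mm/year.
Specimen B: with 2 bands per year, 106 / 2 = 53 years. For B, 0.189 mm/year × 53 years = 10.0 mm.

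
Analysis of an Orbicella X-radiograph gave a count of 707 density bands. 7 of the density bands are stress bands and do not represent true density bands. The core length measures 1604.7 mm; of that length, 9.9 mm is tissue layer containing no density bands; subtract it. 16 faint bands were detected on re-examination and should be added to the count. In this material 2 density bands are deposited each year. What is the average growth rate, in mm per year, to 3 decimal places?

4.455 mm per year

After corrections the count is 707 − 7 + 16 = 716 density bands.
With 2 density bands per year, 716 / 2 = 358 years.
Net length = 1604.7 − 9.9 = 1594.8 mm.
1594.8 mm over 358 years gives 1594.8 / 358 ≈ 4.455 mm per year.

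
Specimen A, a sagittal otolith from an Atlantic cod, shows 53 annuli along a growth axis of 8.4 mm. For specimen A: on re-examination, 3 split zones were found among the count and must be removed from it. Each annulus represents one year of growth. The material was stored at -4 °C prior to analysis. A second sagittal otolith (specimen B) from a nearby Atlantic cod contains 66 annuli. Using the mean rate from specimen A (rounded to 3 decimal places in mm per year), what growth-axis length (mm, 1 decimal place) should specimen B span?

11.1 mm

Specimen A: correcting the raw count gives 53 − 3 = 50 true annuli.
A: Extension rate ≈ 8.4 / 50 = 0.168 mm/yr.
B's length ≈ 0.168 × 66 = 11.1 mm.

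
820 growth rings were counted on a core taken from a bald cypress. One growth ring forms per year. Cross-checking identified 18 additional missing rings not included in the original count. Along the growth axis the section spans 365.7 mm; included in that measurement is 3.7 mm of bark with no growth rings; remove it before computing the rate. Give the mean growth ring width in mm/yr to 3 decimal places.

0.432 mm/yr

True growth ring count = 820 + 18 = 838.
Removing the 3.7 mm offcut leaves 365.7 − 3.7 = 362.0 mm.
Mean rate = 362.0 mm / 838 years ≈ 0.432 mm/yr.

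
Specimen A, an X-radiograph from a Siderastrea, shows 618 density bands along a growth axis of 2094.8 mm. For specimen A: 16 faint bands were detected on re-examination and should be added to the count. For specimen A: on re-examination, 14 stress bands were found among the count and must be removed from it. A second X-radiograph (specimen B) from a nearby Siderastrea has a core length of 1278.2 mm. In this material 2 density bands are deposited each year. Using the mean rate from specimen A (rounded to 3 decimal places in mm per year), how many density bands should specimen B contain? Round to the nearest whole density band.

378 density bands

Specimen A: after corrections the count is 618 − 14 + 16 = 620 density bands.
Specimen A: 620 density bands at 2 per year is 620 / 2 = 310 years.
A: Extension rate ≈ 2094.8 / 310 = 6.757 mm per year.
For B, 1278.2 / 6.757 = 189.17 years; at 2 density bands per year that is 189.17 × 2 ≈ 378 density bands.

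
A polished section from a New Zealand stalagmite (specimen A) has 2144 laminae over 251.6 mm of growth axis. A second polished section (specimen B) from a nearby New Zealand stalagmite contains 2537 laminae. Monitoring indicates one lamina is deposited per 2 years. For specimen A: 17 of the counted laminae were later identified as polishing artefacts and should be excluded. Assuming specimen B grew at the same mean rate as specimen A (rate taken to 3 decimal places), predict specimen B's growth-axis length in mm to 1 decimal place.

299.4 mm

Specimen A: true lamina count = 2144 − 17 = 2127.
Specimen A: multiplying by 2 years per lamina: 2127 × 2 = 4254 years.
A: Mean rate = 251.6 mm / 4254 years ≈ 0.059 mm/year.
Specimen B: 2537 laminae at 2 years each span 2537 × 2 = 5074 years. Length of B = 0.059 × 5074 = 299.4 mm.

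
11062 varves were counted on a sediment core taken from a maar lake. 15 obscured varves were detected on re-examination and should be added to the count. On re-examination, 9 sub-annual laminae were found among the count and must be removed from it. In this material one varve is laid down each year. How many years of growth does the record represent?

11068 yr

Correcting the raw count gives 11062 − 9 + 15 = 11068 true varves.
With a one-to-one varve periodicity this is 11068 years.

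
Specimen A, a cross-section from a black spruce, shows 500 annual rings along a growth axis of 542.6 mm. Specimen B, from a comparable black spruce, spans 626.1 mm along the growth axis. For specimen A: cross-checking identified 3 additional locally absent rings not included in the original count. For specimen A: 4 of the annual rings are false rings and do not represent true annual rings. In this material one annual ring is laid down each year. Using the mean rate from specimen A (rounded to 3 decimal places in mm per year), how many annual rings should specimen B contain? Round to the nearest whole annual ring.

576 annual rings

Specimen A: adjusted count: 500 − 4 + 3 = 499 annual rings.
A: Mean rate = 542.6 mm / 499 years ≈ 1.087 mm/year.
Specimen B: 626.1 mm / 1.087 mm per year = 575.99 years ≈ 576 annual rings.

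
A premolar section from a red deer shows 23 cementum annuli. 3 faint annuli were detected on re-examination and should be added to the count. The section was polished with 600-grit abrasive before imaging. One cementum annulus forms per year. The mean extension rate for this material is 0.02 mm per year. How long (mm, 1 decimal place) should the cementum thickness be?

0.5 mm

Correcting the raw count gives 23 + 3 = 26 true cementum annuli.
Predicted length = 0.02 mm/year × 26 years = 0.5 mm.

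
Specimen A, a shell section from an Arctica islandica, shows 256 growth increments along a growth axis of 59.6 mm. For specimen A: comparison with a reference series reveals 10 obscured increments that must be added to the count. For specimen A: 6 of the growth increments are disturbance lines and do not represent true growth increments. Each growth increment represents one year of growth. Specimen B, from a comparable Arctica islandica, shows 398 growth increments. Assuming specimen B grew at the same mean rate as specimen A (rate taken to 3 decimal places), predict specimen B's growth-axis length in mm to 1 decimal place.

91.1 mm

Specimen A: after corrections the count is 256 − 6 + 10 = 260 growth increments.
A: Extension rate ≈ 59.6 / 260 = 0.229 mm/year.
Length of B = 0.229 × 398 = 91.1 mm.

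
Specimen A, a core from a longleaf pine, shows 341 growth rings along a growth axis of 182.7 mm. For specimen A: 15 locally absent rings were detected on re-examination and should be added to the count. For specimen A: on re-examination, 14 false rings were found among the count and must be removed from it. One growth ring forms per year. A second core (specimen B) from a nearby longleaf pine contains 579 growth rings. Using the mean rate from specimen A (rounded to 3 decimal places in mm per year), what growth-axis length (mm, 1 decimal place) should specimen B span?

309.2 mm

Specimen A: correcting the raw count gives 341 − 14 + 15 = 342 true growth rings.
A: Extension rate ≈ 182.7 / 342 = 0.534 mm/year.
B's length ≈ 0.534 × 579 = 309.2 mm.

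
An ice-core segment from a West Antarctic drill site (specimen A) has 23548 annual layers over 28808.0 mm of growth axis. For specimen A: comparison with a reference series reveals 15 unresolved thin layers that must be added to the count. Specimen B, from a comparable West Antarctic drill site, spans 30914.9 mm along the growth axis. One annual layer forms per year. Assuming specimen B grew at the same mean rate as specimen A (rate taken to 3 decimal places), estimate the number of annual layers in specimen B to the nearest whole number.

25278 annual layers

Specimen A: true annual layer count = 23548 + 15 = 23563.
A: Extension rate ≈ 28808.0 / 23563 = 1.223 mm per year.
For B, 30914.9 / 1.223 = 25277.92 years ≈ 25278 annual layers.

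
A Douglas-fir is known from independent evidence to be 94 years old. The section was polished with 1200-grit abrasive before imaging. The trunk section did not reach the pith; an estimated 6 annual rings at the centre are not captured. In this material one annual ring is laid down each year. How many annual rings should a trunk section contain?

At one annual ring per year, 94 years correspond to 94 annual rings.
94 − 6 missed = 88 annual rings expected in the prepared section.

88 annual rings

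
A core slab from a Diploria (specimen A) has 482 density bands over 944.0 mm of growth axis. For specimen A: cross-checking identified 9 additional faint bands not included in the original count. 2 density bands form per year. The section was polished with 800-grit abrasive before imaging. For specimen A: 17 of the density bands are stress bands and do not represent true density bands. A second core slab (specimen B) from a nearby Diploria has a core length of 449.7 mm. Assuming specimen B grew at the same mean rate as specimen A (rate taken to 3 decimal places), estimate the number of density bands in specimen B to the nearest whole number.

226 density bands

Specimen A: adjusted count: 482 − 17 + 9 = 474 density bands.
Specimen A: dividing by 2 density bands per year: 474 / 2 = 237 years.
A: Mean rate = 944.0 mm / 237 years ≈ 3.983 mm per year.
Specimen B: 449.7 mm / 3.983 mm per year = 112.90 years; at 2 density bands per year that is 112.90 × 2 ≈ 226 density bands.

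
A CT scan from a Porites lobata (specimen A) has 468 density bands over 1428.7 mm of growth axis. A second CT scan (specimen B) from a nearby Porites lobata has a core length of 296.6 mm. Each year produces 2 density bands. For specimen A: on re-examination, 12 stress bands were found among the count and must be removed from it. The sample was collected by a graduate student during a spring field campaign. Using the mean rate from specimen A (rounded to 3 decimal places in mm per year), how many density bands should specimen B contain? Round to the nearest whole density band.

95 density bands

Specimen A: adjusted count: 468 − 12 = 456 density bands.
Specimen A: with 2 density bands per year, 456 / 2 = 228 years.
A: Extension rate ≈ 1428.7 / 228 = 6.266 mm/year.
For B, 296.6 / 6.266 = 47.33 years; at 2 density bands per year that is 47.33 × 2 ≈ 95 density bands.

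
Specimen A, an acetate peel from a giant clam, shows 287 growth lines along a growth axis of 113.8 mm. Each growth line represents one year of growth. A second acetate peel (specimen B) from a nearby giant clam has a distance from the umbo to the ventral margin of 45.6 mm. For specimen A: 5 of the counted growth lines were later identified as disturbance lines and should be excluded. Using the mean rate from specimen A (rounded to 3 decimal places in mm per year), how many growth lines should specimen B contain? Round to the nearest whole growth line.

113 growth lines

Specimen A: correcting the raw count gives 287 − 5 = 282 true growth lines.
A: Mean rate = 113.8 mm / 282 years ≈ 0.404 mm/year.
For B, 45.6 / 0.404 = 112.87 years ≈ 113 growth lines.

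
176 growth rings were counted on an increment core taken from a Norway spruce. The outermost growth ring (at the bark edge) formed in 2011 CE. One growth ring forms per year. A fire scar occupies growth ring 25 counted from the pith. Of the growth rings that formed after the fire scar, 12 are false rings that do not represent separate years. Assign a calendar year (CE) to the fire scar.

176 − 25 = 151 growth rings lie beyond the fire scar toward the bark edge.
Removing the 12 false growth rings leaves 151 − 12 = 139 true growth rings beyond the fire scar.
The growth ring at the bark edge is 2011 CE, so the fire scar dates to 2011 − 139 = 1872 CE.

1872 CE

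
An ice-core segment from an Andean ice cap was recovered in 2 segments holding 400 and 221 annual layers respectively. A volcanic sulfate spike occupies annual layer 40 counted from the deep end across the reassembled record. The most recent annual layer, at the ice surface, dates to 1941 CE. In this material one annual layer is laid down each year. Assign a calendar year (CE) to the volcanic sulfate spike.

1360 CE

Total annual layers = 400 + 221 = 621.
621 − 40 = 581 annual layers lie beyond the volcanic sulfate spike toward the ice surface.
The annual layer at the ice surface is 1941 CE, so the volcanic sulfate spike dates to 1941 − 581 = 1360 CE.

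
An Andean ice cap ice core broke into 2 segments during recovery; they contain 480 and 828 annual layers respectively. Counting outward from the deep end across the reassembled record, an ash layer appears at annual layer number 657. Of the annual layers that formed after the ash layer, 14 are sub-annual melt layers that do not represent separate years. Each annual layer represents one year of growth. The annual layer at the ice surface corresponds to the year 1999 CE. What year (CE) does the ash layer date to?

Total annual layers = 480 + 828 = 1308.
Between annual layer 657 and the ice surface there are 1308 − 657 = 651 annual layers.
Excluding 14 false annual layers: 651 − 14 = 637.
Counting back 637 years from 1999 CE places the ash layer in 1999 − 637 = 1362 CE.

1362 CE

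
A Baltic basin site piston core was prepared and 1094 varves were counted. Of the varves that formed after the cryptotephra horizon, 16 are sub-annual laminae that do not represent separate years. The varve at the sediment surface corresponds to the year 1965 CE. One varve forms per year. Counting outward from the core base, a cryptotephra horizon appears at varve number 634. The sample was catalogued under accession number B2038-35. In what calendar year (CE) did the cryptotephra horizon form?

1521 CE

The cryptotephra horizon sits at varve 634 from the core base, so 1094 − 634 = 460 varves formed after it.
Removing the 16 false varves leaves 460 − 16 = 444 true varves beyond the cryptotephra horizon.
1965 − 444 = 1521 CE.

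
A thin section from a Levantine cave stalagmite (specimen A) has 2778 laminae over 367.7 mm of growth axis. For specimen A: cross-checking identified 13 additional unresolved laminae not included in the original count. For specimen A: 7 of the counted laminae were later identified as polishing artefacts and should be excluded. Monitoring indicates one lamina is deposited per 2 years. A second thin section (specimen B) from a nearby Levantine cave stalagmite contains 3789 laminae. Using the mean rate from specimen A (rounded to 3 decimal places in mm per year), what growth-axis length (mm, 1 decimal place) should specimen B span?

Specimen A: after corrections the count is 2778 − 7 + 13 = 2784 laminae.
Specimen A: 2784 laminae at 2 years each span 2784 × 2 = 5568 years.
A: 367.7 mm over 5568 years gives 367.7 / 5568 ≈ 0.066 mm/year.
Specimen B: at 2 years per lamina, 3789 × 2 = 7578 years. Length of B = 0.066 × 7578 = 500.1 mm.

500.1 mm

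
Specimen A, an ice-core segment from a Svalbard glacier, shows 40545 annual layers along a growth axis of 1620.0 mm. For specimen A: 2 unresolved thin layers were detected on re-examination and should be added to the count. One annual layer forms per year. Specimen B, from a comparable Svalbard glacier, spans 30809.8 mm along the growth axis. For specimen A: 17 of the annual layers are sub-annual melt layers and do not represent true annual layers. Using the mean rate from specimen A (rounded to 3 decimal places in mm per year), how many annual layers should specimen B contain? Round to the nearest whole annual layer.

Specimen A: after corrections the count is 40545 − 17 + 2 = 40530 annual layers.
A: Mean rate = 1620.0 mm / 40530 years ≈ 0.040 mm/year.
B spans 30809.8 / 0.040 = 770245.00 years ≈ 770245 annual layers.

770245 annual layers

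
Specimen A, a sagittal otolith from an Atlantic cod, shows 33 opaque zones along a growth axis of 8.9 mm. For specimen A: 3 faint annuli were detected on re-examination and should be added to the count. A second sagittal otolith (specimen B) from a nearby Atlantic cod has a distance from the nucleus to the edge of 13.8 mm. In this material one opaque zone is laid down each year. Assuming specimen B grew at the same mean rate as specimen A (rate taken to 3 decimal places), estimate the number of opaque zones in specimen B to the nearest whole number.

56 opaque zones

Specimen A: correcting the raw count gives 33 + 3 = 36 true opaque zones.
A: Extension rate ≈ 8.9 / 36 = 0.247 mm/year.
Specimen B: 13.8 mm / 0.247 mm per year = 55.87 years ≈ 56 opaque zones.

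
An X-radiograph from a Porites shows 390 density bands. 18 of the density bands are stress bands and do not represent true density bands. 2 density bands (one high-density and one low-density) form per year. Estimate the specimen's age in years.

186 years

Correcting the raw count gives 390 − 18 = 372 true density bands.
With 2 density bands per year, 372 / 2 = 186 years.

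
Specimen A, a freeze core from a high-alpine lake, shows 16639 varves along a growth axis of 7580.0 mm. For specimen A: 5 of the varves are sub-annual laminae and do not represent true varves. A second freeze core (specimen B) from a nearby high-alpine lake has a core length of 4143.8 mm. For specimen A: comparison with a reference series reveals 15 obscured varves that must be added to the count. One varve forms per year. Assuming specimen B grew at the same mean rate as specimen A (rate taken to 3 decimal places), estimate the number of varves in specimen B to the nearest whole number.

Specimen A: adjusted count: 16639 − 5 + 15 = 16649 varves.
A: Extension rate ≈ 7580.0 / 16649 = 0.455 mm/yr.
For B, 4143.8 / 0.455 = 9107.25 years ≈ 9107 varves.

9107 varves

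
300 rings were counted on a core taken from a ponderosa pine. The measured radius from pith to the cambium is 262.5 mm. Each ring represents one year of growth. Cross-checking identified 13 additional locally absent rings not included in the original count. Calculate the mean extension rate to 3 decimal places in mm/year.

0.839 mm/year

True ring count = 300 + 13 = 313.
Extension rate ≈ 262.5 / 313 = 0.839 mm/year.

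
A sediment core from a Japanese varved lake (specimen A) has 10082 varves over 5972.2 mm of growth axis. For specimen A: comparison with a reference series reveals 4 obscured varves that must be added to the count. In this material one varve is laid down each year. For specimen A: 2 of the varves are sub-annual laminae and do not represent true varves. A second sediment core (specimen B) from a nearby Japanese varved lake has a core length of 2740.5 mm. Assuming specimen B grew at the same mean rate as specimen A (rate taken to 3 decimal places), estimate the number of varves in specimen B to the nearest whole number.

Specimen A: adjusted count: 10082 − 2 + 4 = 10084 varves.
A: Extension rate ≈ 5972.2 / 10084 = 0.592 mm/year.
For B, 2740.5 / 0.592 = 4629.22 years ≈ 4629 varves.

4629 varves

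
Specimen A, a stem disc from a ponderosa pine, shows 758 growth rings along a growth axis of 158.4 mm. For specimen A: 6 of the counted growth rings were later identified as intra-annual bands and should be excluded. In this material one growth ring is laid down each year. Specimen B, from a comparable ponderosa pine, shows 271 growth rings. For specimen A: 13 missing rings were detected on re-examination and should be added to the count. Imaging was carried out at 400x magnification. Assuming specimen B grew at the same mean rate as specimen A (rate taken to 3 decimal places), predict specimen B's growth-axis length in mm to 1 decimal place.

Specimen A: adjusted count: 758 − 6 + 13 = 765 growth rings.
A: 158.4 mm over 765 years gives 158.4 / 765 ≈ 0.207 mm per year.
Length of B = 0.207 × 271 = 56.1 mm.

56.1 mm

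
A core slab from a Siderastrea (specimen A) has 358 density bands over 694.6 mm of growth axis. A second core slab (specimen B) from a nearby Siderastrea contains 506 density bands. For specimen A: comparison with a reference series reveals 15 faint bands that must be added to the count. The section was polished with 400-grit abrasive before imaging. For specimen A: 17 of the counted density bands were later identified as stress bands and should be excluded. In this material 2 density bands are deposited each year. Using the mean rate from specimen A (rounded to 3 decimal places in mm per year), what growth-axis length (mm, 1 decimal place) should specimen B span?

987.2 mm

Specimen A: correcting the raw count gives 358 − 17 + 15 = 356 true density bands.
Specimen A: dividing by 2 density bands per year: 356 / 2 = 178 years.
A: Extension rate ≈ 694.6 / 178 = 3.902 mm per year.
Specimen B: 506 density bands at 2 per year is 506 / 2 = 253 years. Length of B = 3.902 × 253 = 987.2 mm.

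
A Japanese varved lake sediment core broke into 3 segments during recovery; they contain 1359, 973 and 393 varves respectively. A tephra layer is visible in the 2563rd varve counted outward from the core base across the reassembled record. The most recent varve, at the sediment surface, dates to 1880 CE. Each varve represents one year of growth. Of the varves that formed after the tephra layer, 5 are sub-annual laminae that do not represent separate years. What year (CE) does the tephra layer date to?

1723 CE

Total varves = 1359 + 973 + 393 = 2725.
Between varve 2563 and the sediment surface there are 2725 − 2563 = 162 varves.
Excluding 5 false varves: 162 − 5 = 157.
Counting back 157 years from 1880 CE places the tephra layer in 1880 − 157 = 1723 CE.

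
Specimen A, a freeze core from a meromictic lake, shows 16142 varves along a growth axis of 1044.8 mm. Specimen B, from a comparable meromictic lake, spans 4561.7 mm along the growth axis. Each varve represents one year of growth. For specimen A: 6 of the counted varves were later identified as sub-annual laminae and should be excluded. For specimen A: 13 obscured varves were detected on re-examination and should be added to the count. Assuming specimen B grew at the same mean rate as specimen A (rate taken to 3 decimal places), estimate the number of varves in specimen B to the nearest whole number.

Specimen A: adjusted count: 16142 − 6 + 13 = 16149 varves.
A: Mean rate = 1044.8 mm / 16149 years ≈ 0.065 mm/year.
B spans 4561.7 / 0.065 = 70180.00 years ≈ 70180 varves.

70180 varves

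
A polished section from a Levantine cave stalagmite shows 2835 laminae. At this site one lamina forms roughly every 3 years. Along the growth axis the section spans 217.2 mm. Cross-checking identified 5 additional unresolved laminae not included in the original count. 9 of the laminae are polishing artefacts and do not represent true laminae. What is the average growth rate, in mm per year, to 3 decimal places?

0.026 mm per year

Adjusted count: 2835 − 9 + 5 = 2831 laminae.
At 3 years per lamina, 2831 × 3 = 8493 years.
217.2 mm over 8493 years gives 217.2 / 8493 ≈ 0.026 mm per year.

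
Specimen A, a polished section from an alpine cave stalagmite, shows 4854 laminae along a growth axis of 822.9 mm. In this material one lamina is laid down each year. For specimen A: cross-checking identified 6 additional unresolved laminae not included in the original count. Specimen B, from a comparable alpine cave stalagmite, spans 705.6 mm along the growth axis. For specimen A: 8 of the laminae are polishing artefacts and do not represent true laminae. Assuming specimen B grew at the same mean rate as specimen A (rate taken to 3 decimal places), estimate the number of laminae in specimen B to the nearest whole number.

4151 laminae

Specimen A: after corrections the count is 4854 − 8 + 6 = 4852 laminae.
A: Extension rate ≈ 822.9 / 4852 = 0.170 mm/yr.
Specimen B: 705.6 mm / 0.170 mm per year = 4150.59 years ≈ 4151 laminae.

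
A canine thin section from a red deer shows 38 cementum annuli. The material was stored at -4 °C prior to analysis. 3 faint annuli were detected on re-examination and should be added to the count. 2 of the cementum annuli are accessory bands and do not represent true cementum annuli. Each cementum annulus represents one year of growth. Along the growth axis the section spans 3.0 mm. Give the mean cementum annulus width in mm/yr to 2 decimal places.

After corrections the count is 38 − 2 + 3 = 39 cementum annuli.
3.0 mm over 39 years gives 3.0 / 39 ≈ 0.08 mm/yr.

0.08 mm/yr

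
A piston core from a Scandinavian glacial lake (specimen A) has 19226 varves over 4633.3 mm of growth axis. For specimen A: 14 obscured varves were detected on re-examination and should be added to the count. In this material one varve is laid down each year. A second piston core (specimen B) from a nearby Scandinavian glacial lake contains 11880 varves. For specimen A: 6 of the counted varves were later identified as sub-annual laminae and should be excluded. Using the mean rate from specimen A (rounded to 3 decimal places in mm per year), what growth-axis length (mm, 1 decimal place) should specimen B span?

Specimen A: true varve count = 19226 − 6 + 14 = 19234.
A: Extension rate ≈ 4633.3 / 19234 = 0.241 mm per year.
For B, 0.241 mm/year × 11880 years = 2863.1 mm.

2863.1 mm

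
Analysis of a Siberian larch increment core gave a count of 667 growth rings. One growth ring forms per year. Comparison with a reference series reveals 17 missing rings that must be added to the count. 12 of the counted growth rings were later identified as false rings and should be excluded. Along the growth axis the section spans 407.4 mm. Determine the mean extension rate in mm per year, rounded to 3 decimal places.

0.606 mm per year

Adjusted count: 667 − 12 + 17 = 672 growth rings.
407.4 mm over 672 years gives 407.4 / 672 ≈ 0.606 mm per year.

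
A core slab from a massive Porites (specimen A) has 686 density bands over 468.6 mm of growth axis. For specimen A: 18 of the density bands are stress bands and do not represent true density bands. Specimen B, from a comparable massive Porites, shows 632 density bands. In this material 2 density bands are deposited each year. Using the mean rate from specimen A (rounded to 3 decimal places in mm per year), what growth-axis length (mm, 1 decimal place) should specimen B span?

443.3 mm

Specimen A: after corrections the count is 686 − 18 = 668 density bands.
Specimen A: dividing by 2 density bands per year: 668 / 2 = 334 years.
A: 468.6 mm over 334 years gives 468.6 / 334 ≈ 1.403 mm/year.
Specimen B: with 2 density bands per year, 632 / 2 = 316 years. B's length ≈ 1.403 × 316 = 443.3 mm.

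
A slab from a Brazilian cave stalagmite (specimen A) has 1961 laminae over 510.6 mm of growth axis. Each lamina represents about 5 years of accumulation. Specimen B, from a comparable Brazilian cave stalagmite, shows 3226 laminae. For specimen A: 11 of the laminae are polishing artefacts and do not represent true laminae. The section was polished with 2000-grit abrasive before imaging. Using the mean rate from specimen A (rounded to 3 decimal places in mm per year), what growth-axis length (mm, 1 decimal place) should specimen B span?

838.8 mm

Specimen A: true lamina count = 1961 − 11 = 1950.
Specimen A: 1950 laminae at 5 years each span 1950 × 5 = 9750 years.
A: Mean rate = 510.6 mm / 9750 years ≈ 0.052 mm per year.
Specimen B: 3226 laminae at 5 years each span 3226 × 5 = 16130 years. Length of B = 0.052 × 16130 = 838.8 mm.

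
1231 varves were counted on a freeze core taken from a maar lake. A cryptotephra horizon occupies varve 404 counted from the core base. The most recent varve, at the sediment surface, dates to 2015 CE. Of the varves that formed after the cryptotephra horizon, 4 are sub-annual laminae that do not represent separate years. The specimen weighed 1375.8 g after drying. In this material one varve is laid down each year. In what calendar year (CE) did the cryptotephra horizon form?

1231 − 404 = 827 varves lie beyond the cryptotephra horizon toward the sediment surface.
Removing the 4 false varves leaves 827 − 4 = 823 true varves beyond the cryptotephra horizon.
Counting back 823 years from 2015 CE places the cryptotephra horizon in 2015 − 823 = 1192 CE.

1192 CE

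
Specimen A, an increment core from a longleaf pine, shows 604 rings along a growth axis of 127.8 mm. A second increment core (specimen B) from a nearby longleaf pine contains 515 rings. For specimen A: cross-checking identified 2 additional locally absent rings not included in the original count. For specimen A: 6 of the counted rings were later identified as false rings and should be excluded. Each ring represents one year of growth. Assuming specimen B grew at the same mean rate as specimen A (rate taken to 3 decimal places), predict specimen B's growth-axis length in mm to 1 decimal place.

Specimen A: adjusted count: 604 − 6 + 2 = 600 rings.
A: 127.8 mm over 600 years gives 127.8 / 600 ≈ 0.213 mm/yr.
Length of B = 0.213 × 515 = 109.7 mm.

109.7 mm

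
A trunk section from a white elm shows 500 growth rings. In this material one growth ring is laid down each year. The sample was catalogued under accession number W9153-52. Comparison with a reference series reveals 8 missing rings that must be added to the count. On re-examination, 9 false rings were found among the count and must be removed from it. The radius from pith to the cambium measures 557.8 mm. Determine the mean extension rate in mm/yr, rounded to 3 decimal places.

True growth ring count = 500 − 9 + 8 = 499.
Mean rate = 557.8 mm / 499 years ≈ 1.118 mm/yr.

1.118 mm/yr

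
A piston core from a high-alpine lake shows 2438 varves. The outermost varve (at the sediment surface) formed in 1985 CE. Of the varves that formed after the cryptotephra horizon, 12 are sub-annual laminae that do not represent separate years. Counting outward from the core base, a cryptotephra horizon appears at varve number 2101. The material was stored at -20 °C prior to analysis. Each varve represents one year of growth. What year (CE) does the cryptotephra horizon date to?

1660 CE

The cryptotephra horizon sits at varve 2101 from the core base, so 2438 − 2101 = 337 varves formed after it.
337 − 12 false = 325 true varves after the cryptotephra horizon.
Counting back 325 years from 1985 CE places the cryptotephra horizon in 1985 − 325 = 1660 CE.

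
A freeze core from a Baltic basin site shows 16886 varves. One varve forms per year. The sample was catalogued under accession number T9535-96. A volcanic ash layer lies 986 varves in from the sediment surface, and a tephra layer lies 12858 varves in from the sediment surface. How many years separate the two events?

The two markers are separated by 12858 − 986 = 11872 varves.
That is 11872 years at one varve per year.

11872 yr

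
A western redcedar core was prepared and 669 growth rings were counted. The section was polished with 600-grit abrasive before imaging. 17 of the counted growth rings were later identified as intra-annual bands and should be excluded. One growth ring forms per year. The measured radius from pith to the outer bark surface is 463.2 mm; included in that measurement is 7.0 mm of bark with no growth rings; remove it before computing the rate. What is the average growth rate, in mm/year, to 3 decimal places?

True growth ring count = 669 − 17 = 652.
The growth record spans 463.2 − 7.0 = 456.2 mm.
Extension rate ≈ 456.2 / 652 = 0.700 mm/year.

0.700 mm/year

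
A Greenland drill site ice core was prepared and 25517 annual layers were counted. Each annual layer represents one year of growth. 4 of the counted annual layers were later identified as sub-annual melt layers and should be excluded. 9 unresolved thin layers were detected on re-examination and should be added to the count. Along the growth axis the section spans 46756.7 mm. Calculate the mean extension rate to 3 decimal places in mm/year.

1.832 mm/year

Adjusted count: 25517 − 4 + 9 = 25522 annual layers.
46756.7 mm over 25522 years gives 46756.7 / 25522 ≈ 1.832 mm/year.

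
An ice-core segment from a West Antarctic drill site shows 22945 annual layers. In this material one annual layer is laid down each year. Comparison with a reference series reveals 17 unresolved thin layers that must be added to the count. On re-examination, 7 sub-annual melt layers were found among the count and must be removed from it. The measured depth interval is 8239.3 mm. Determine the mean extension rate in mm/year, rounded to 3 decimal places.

0.359 mm/year

Correcting the raw count gives 22945 − 7 + 17 = 22955 true annual layers.
8239.3 mm over 22955 years gives 8239.3 / 22955 ≈ 0.359 mm/year.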